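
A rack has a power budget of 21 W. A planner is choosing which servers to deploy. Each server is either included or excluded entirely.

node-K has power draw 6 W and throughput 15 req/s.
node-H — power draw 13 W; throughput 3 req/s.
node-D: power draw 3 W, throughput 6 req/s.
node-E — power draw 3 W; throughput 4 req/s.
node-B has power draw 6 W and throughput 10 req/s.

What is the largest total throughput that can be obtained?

Take node-K, node-D, node-E, and node-B: power draw 6 + 3 + 3 + 6 = 18 ≤ 21, throughput 15 + 6 + 4 + 10 = 35.
No other feasible combination does better.

35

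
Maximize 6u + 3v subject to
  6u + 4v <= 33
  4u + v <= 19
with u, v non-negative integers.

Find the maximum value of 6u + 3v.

Relaxing integrality, the LP optimum is 31.20 at (u,v) = (4.3, 1.8), which is not an integer point.
(u,v)=(4,2): 6·4+4·2=32≤33, 4·4+1·2=18≤19, objective 30.
(u,v)=(3,3): 6·3+4·3=30≤33, 4·3+1·3=15≤19, objective 27.
(u,v)=(4,1): 6·4+4·1=28≤33, 4·4+1·1=17≤19, objective 27.
The best lattice point is (4,2), giving 30.

30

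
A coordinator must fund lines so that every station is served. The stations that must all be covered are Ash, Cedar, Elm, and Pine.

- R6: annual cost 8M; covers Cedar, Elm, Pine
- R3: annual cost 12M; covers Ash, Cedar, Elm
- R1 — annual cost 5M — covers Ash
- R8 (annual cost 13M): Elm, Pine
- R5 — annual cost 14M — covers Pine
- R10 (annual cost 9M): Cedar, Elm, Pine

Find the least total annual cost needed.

This is an integer covering problem.
Choose R6 and R1: together they cover Ash, Cedar, Elm, Pine — every station.
Total annual cost: 8 + 5 = 13.
No cover costs less than 13.

13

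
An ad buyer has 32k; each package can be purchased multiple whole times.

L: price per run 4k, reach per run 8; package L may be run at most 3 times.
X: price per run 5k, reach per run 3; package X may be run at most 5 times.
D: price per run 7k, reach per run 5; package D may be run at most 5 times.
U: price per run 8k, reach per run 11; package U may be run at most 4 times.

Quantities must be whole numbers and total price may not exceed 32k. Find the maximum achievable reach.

L has the best ratio (8/4); taking only L gives at most 3×8 = 24 (stopped by the supply cap of 3).
Mixing does better — 2×L and 3×U: price 32 ≤ 32, reach 2·8 + 3·11 = 49.

49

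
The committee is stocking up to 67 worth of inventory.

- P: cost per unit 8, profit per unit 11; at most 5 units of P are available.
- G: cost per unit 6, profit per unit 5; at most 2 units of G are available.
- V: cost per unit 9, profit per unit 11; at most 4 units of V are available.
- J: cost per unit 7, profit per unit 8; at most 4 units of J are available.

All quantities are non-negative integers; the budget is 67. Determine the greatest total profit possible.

88

Take 5×P and 3×V: cost 67 ≤ 67, profit 5·11 + 3·11 = 88.
P has the best ratio (11/8) and is taken to its limit of 5; remaining capacity is filled optimally with the others.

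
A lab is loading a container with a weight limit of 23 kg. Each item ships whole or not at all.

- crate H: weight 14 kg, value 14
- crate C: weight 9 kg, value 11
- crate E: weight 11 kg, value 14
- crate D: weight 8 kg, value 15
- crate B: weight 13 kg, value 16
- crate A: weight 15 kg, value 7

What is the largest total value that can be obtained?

31

This is a 0-1 knapsack instance.
Allowing fractional choices, the relaxed optimum would be about 33.9, but items are indivisible.
crate E + crate D: weight 11 + 8 = 19 ≤ 23, value 14 + 15 = 29.
crate H + crate D: weight 14 + 8 = 22 ≤ 23, value 14 + 15 = 29.
crate D + crate B: weight 8 + 13 = 21 ≤ 23, value 15 + 16 = 31.
Best is crate D and crate B with total value 31.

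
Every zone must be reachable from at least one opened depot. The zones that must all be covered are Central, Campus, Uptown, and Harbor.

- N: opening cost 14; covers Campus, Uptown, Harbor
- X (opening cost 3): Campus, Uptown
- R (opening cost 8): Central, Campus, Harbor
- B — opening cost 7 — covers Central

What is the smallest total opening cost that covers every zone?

This is an integer covering problem.
Choose X and R: together they cover Central, Campus, Uptown, Harbor — every zone.
Total opening cost: 3 + 8 = 11.

11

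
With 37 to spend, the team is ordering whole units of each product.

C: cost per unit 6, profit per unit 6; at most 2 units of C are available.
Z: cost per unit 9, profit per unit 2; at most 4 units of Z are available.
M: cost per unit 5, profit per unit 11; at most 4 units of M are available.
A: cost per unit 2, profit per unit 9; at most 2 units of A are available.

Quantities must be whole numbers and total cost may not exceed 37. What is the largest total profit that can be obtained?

2×C, 4×M, and 2×A: cost 36 ≤ 37, profit 2·6 + 4·11 + 2·9 = 74.
1×C, 4×M, and 2×A: cost 30 ≤ 37, profit 1·6 + 4·11 + 2·9 = 68.
Best is 74.

74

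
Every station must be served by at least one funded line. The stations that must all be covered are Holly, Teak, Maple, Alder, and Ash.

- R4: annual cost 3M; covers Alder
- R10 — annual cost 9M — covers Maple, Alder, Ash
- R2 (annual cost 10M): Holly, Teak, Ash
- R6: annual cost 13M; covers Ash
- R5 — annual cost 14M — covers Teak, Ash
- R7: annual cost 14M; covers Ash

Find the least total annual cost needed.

19

The greedy cost-per-new-station heuristic would pick R4, R2, and R10 for 22, but a cheaper cover exists.
Choose R10 and R2: together they cover Holly, Teak, Maple, Alder, Ash — every station.
Total annual cost: 9 + 10 = 19.
No cover costs less than 19.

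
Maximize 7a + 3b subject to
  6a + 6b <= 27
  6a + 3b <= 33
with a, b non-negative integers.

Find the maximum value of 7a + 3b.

28

(a,b)=(4,0): 6·4+6·0=24≤27, 6·4+3·0=24≤33, objective 28.
(a,b)=(3,1): 6·3+6·1=24≤27, 6·3+3·1=21≤33, objective 24.
(a,b)=(3,0): 6·3+6·0=18≤27, 6·3+3·0=18≤33, objective 21.
The best lattice point is (4,0), giving 28.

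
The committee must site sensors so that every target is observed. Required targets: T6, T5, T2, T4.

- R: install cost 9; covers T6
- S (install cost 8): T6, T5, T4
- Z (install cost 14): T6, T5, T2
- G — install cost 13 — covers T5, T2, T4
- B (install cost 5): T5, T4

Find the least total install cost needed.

Choose Z and B: together they cover T6, T5, T2, T4 — every target.
Total install cost: 14 + 5 = 19.

19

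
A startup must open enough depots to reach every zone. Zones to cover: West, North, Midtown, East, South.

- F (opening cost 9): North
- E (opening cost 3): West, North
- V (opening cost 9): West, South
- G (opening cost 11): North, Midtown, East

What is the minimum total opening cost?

The greedy cost-per-new-zone heuristic would pick E, G, and V for 23, but a cheaper cover exists.
Choose V and G: together they cover West, North, Midtown, East, South — every zone.
Total opening cost: 9 + 11 = 20.
No cover costs less than 20.

20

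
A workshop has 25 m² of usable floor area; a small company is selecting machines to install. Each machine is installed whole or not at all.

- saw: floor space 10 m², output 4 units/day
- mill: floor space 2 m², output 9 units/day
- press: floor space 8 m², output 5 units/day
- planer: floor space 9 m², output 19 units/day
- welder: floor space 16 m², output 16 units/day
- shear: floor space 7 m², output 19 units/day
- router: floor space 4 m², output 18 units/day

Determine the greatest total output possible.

planer + shear + router: floor space 9 + 7 + 4 = 20 ≤ 25, output 19 + 19 + 18 = 56.
mill + planer + shear + router: floor space 2 + 9 + 7 + 4 = 22 ≤ 25, output 9 + 19 + 19 + 18 = 65.
Best is mill, planer, shear, and router with total output 65.

65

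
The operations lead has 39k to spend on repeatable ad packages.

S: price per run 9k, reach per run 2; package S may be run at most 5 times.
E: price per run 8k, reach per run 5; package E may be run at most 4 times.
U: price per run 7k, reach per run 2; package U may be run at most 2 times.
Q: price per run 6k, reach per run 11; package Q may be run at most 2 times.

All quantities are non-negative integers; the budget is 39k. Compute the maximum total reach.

Q has the best ratio (11/6); taking only Q gives at most 2×11 = 22 (stopped by the supply cap of 2).
Mixing does better — 3×E and 2×Q: price 36 ≤ 39, reach 3·5 + 2·11 = 37.

37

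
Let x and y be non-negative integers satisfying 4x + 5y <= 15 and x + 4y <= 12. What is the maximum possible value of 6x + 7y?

Relaxing integrality, the LP optimum is 22.50 at (x,y) = (3.75, 0), which is not an integer point.
(x,y)=(0,3): 4·0+5·3=15≤15, 1·0+4·3=12≤12, objective 21.
(x,y)=(1,2): 4·1+5·2=14≤15, 1·1+4·2=9≤12, objective 20.
(x,y)=(2,1): 4·2+5·1=13≤15, 1·2+4·1=6≤12, objective 19.
(x,y)=(3,0): 4·3+5·0=12≤15, 1·3+4·0=3≤12, objective 18.
Maximum is 21 at (x,y)=(0,3).

21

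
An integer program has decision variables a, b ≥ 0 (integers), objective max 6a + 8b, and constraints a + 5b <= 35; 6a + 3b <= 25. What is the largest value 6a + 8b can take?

The continuous relaxation peaks at (0.741, 6.85) with value 59.26; rounding to a feasible lattice point costs some objective.
(a,b)=(0,7): 1·0+5·7=35≤35, 6·0+3·7=21≤25, objective 56.
(a,b)=(1,6): 1·1+5·6=31≤35, 6·1+3·6=24≤25, objective 54.
(a,b)=(0,6): 1·0+5·6=30≤35, 6·0+3·6=18≤25, objective 48.
(a,b)=(1,5): 1·1+5·5=26≤35, 6·1+3·5=21≤25, objective 46.
Maximum is 56 at (a,b)=(0,7).

56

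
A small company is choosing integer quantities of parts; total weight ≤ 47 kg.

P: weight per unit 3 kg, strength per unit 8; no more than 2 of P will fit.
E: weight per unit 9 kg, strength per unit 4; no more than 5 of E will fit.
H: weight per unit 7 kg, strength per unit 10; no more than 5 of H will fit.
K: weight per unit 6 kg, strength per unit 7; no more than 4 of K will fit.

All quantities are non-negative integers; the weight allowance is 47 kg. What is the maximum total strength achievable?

73

This is a bounded integer knapsack.
P has the best ratio (8/3); taking only P gives at most 2×8 = 16 (stopped by the supply cap of 2).
Mixing does better — 2×P, 5×H, and 1×K: weight 47 ≤ 47, strength 2·8 + 5·10 + 1·7 = 73.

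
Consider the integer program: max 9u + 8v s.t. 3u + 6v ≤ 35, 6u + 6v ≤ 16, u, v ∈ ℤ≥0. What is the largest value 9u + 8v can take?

18

The continuous relaxation peaks at (2.67, 0) with value 24.00; rounding to a feasible lattice point costs some objective.
(u,v)=(2,0): 3·2+6·0=6≤35, 6·2+6·0=12≤16, objective 18.
(u,v)=(1,1): 3·1+6·1=9≤35, 6·1+6·1=12≤16, objective 17.
(u,v)=(1,0): 3·1+6·0=3≤35, 6·1+6·0=6≤16, objective 9.
Maximum is 18 at (u,v)=(2,0).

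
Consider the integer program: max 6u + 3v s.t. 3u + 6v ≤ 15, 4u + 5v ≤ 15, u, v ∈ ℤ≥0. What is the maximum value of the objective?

(u,v)=(3,0) is feasible, giving 18.
(u,v)=(2,1) is feasible, giving 15.
(u,v)=(2,0) is feasible, giving 12.
Maximum is 18 at (u,v)=(3,0).

18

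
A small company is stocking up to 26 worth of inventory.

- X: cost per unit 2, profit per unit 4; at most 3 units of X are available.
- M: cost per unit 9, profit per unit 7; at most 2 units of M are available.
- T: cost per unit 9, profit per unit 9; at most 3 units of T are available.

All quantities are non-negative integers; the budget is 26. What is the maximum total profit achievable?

This is a bounded integer knapsack.
Take 3×X and 2×T: cost 24 ≤ 26, profit 3·4 + 2·9 = 30.
X has the best ratio (4/2) and is taken to its limit of 3; remaining capacity is filled optimally with the others.

30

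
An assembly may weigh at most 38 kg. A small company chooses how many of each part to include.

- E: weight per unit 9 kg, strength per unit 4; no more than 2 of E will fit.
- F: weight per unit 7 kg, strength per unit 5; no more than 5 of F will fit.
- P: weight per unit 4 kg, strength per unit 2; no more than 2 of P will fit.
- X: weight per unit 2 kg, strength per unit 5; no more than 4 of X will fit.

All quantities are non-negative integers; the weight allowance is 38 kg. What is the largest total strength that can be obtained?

40

Take 4×F and 4×X: weight 36 ≤ 38, strength 4·5 + 4·5 = 40.
X has the best ratio (5/2) and is taken to its limit of 4; remaining capacity is filled optimally with the others.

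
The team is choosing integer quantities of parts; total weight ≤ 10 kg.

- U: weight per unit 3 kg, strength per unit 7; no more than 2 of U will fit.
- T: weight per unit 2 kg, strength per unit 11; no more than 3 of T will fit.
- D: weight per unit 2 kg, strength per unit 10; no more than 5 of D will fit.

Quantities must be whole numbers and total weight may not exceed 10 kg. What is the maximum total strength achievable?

53

T has the best ratio (11/2); taking only T gives at most 3×11 = 33 (stopped by the supply cap of 3).
Mixing does better — 3×T and 2×D: weight 10 ≤ 10, strength 3·11 + 2·10 = 53.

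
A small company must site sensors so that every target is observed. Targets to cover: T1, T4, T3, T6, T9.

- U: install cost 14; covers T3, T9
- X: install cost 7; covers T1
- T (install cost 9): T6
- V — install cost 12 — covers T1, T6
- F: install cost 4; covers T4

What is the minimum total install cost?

30

Choose U, V, and F: together they cover T1, T4, T3, T6, T9 — every target.
Total install cost: 14 + 12 + 4 = 30.
No cover costs less than 30.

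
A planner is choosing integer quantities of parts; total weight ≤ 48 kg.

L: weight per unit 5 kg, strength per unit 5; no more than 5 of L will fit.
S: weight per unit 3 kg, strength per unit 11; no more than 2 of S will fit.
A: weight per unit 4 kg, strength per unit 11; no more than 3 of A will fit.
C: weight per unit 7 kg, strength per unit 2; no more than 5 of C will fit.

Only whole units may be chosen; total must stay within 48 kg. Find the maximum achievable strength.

80

S has the best ratio (11/3); taking only S gives at most 2×11 = 22 (stopped by the supply cap of 2).
Mixing does better — 5×L, 2×S, and 3×A: weight 43 ≤ 48, strength 5·5 + 2·11 + 3·11 = 80.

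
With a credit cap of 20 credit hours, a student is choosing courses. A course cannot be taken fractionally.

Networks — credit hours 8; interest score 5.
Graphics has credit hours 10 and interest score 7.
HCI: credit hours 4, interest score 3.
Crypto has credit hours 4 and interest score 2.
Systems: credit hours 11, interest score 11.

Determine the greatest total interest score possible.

16

Take Networks and Systems: credit hours 8 + 11 = 19 ≤ 20, interest score 5 + 11 = 16.
No feasible combination exceeds this.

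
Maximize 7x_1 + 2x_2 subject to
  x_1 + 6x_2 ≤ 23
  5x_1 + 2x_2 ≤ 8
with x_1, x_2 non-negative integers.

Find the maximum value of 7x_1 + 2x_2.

(x_1,x_2)=(1,1): 1·1+6·1=7≤23, 5·1+2·1=7≤8, objective 9.
(x_1,x_2)=(1,0): 1·1+6·0=1≤23, 5·1+2·0=5≤8, objective 7.
The best lattice point is (1,1), giving 9.

9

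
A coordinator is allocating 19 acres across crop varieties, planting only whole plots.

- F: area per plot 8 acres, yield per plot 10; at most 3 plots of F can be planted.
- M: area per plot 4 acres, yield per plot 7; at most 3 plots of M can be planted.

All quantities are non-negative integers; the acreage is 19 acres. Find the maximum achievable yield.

1×F and 2×M: area 16 ≤ 19, yield 1·10 + 2·7 = 24.
3×M: area 12 ≤ 19, yield 3·7 = 21.
Best is 24.

24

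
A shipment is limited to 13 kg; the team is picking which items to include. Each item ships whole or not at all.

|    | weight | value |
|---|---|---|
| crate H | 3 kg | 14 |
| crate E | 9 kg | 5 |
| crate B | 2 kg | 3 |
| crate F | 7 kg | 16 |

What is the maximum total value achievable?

Take crate H, crate B, and crate F: weight 3 + 2 + 7 = 12 ≤ 13, value 14 + 3 + 16 = 33.
No other feasible combination does better.

33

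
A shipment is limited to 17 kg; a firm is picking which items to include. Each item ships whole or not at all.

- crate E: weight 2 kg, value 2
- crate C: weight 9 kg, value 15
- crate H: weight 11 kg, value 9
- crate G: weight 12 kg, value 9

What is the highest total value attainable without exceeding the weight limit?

Take crate E and crate C: weight 2 + 9 = 11 ≤ 17, value 2 + 15 = 17.
No other feasible combination does better.

17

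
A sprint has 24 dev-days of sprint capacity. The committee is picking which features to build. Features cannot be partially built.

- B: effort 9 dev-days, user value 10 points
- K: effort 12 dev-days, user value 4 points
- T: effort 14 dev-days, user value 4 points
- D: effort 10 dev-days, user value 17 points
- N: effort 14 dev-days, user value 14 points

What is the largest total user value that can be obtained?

31

Allowing fractional choices, the relaxed optimum would be about 32.0, but features are indivisible.
D + N: effort 10 + 14 = 24 ≤ 24, user value 17 + 14 = 31.
B + D: effort 9 + 10 = 19 ≤ 24, user value 10 + 17 = 27.
Best is D and N with total user value 31.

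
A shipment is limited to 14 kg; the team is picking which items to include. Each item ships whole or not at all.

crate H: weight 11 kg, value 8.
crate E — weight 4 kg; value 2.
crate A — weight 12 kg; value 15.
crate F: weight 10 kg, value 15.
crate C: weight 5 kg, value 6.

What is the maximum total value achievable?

17

Allowing fractional choices, the relaxed optimum would be about 20.0, but items are indivisible.
crate E + crate F: weight 4 + 10 = 14 ≤ 14, value 2 + 15 = 17.
crate F: weight 10 ≤ 14, value 15.
Best is crate E and crate F with total value 17.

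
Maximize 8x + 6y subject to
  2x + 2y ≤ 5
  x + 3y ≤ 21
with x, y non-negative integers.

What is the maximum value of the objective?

(x,y)=(2,0): 2·2+2·0=4≤5, 1·2+3·0=2≤21, objective 16.
(x,y)=(1,1): 2·1+2·1=4≤5, 1·1+3·1=4≤21, objective 14.
(x,y)=(1,0): 2·1+2·0=2≤5, 1·1+3·0=1≤21, objective 8.
Maximum is 16 at (x,y)=(2,0).

16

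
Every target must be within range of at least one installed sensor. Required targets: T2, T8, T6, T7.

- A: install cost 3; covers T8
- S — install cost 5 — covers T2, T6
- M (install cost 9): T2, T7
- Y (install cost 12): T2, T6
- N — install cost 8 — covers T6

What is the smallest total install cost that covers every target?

This is a weighted set-cover instance.
Choose A, S, and M: together they cover T2, T8, T6, T7 — every target.
Total install cost: 3 + 5 + 9 = 17.
No cover costs less than 17.

17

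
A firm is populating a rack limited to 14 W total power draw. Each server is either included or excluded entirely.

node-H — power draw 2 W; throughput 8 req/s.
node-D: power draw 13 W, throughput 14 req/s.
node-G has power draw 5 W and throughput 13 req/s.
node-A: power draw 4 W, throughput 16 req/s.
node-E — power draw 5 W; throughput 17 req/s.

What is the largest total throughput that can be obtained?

node-G + node-A + node-E: power draw 5 + 4 + 5 = 14 ≤ 14, throughput 13 + 16 + 17 = 46.
node-H + node-A + node-E: power draw 2 + 4 + 5 = 11 ≤ 14, throughput 8 + 16 + 17 = 41.
Best is node-G, node-A, and node-E with total throughput 46.

46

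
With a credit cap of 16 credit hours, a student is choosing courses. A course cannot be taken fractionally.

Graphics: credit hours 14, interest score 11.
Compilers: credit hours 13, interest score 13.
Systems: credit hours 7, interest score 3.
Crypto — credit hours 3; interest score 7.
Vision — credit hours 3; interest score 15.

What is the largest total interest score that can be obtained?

Take Compilers and Vision: credit hours 13 + 3 = 16 ≤ 16, interest score 13 + 15 = 28.
No other feasible combination does better.

28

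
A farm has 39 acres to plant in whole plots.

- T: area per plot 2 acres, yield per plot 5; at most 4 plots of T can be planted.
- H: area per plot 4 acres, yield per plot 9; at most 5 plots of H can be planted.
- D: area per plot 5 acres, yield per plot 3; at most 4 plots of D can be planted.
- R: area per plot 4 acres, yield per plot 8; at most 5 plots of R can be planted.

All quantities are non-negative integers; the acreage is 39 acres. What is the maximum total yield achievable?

84

T has the best ratio (5/2); taking only T gives at most 4×5 = 20 (stopped by the supply cap of 4).
Mixing does better — 3×T, 5×H, and 3×R: area 38 ≤ 39, yield 3·5 + 5·9 + 3·8 = 84.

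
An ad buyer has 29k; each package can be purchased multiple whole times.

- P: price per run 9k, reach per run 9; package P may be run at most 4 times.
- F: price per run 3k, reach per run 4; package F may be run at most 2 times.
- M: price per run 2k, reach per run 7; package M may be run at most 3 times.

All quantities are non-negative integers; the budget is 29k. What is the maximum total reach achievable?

43

This is a bounded integer knapsack.
2×P, 2×F, and 2×M: price 28 ≤ 29, reach 2·9 + 2·4 + 2·7 = 40.
2×P, 1×F, and 3×M: price 27 ≤ 29, reach 2·9 + 1·4 + 3·7 = 43.
Best is 43.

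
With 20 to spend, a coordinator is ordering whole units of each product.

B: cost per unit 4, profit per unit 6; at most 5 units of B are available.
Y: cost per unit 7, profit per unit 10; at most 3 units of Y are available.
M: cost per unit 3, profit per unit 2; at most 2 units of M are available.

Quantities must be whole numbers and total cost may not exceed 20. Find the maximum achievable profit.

30

This is a bounded integer knapsack.
B has the best ratio (6/4); taking only B gives at most 5×6 = 30 (stopped by the cost limit).
Optimal: 5×B: cost 20 ≤ 20, profit 5·6 = 30.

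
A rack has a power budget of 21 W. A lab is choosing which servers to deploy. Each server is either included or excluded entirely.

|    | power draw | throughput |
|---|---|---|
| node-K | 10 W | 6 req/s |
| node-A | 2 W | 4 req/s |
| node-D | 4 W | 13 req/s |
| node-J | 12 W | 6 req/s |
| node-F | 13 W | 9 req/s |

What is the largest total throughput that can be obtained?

26

node-A + node-D + node-J: power draw 2 + 4 + 12 = 18 ≤ 21, throughput 4 + 13 + 6 = 23.
node-A + node-D + node-F: power draw 2 + 4 + 13 = 19 ≤ 21, throughput 4 + 13 + 9 = 26.
node-K + node-A + node-D: power draw 10 + 2 + 4 = 16 ≤ 21, throughput 6 + 4 + 13 = 23.
Best is node-A, node-D, and node-F with total throughput 26.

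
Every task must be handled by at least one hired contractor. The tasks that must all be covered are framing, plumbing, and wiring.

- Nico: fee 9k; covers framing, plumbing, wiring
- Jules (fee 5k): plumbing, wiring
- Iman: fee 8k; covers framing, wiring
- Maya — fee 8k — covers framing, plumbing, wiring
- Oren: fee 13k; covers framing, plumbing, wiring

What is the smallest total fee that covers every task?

The greedy cost-per-new-task heuristic would pick Jules and Iman for 13, but a cheaper cover exists.
Maya alone covers framing, plumbing, wiring — every task.
Total fee: 8.
No cover costs less than 8.

8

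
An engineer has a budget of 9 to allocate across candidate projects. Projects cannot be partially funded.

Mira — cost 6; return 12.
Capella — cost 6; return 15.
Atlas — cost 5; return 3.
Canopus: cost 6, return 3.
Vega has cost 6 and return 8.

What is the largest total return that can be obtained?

Capella: cost 6 ≤ 9, return 15.
Mira: cost 6 ≤ 9, return 12.
Best is Capella with total return 15.

15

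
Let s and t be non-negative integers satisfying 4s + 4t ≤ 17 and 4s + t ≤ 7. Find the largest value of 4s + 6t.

(s,t)=(0,4) is feasible, giving 24.
(s,t)=(1,3) is feasible, giving 22.
Maximum is 24 at (s,t)=(0,4).

24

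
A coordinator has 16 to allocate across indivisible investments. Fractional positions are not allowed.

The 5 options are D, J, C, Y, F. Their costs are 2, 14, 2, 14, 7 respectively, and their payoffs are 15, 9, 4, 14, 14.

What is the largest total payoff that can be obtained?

Treat it as a binary knapsack problem.
D + Y: cost 2 + 14 = 16 ≤ 16, payoff 15 + 14 = 29.
D + C + F: cost 2 + 2 + 7 = 11 ≤ 16, payoff 15 + 4 + 14 = 33.
D + F: cost 2 + 7 = 9 ≤ 16, payoff 15 + 14 = 29.
Best is D, C, and F with total payoff 33.

33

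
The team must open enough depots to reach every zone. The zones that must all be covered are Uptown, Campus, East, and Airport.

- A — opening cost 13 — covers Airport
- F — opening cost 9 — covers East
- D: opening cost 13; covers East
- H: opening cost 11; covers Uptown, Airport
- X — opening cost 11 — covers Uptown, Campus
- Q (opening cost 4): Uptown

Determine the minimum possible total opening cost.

31

The greedy cost-per-new-zone heuristic would pick Q, F, H, and X for 35, but a cheaper cover exists.
Choose F, H, and X: together they cover Uptown, Campus, East, Airport — every zone.
Total opening cost: 9 + 11 + 11 = 31.
No cover costs less than 31.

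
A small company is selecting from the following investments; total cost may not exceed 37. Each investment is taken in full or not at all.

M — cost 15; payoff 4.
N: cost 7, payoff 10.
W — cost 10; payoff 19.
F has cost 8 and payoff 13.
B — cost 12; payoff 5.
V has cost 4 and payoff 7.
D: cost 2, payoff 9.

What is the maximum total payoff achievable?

Allowing fractional choices, the relaxed optimum would be about 60.5, but investments are indivisible.
W + F + B + V + D: cost 10 + 8 + 12 + 4 + 2 = 36 ≤ 37, payoff 19 + 13 + 5 + 7 + 9 = 53.
N + W + F + D: cost 7 + 10 + 8 + 2 = 27 ≤ 37, payoff 10 + 19 + 13 + 9 = 51.
N + W + F + V + D: cost 7 + 10 + 8 + 4 + 2 = 31 ≤ 37, payoff 10 + 19 + 13 + 7 + 9 = 58.
Best is N, W, F, V, and D with total payoff 58.

58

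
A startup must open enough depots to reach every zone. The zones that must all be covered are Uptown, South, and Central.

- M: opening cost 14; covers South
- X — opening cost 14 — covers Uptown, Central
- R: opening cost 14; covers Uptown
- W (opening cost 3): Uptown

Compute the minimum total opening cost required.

28

This is a weighted set-cover instance.
Choose M and X: together they cover Uptown, South, Central — every zone.
Total opening cost: 14 + 14 = 28.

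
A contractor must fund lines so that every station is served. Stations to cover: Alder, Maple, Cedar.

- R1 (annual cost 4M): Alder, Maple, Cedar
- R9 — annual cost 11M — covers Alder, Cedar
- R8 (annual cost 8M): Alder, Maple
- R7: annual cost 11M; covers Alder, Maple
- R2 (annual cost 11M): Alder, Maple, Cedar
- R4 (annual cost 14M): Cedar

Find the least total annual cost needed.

4

This is an integer covering problem.
R1 alone covers Alder, Maple, Cedar — every station.
Total annual cost: 4.
No cover costs less than 4.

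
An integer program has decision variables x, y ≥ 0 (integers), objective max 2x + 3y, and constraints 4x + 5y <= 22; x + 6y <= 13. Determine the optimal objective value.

11

(x,y)=(4,1) is feasible, giving 11.
(x,y)=(5,0) is feasible, giving 10.
(x,y)=(3,1) is feasible, giving 9.
(x,y)=(4,0) is feasible, giving 8.
No feasible integer point exceeds 11.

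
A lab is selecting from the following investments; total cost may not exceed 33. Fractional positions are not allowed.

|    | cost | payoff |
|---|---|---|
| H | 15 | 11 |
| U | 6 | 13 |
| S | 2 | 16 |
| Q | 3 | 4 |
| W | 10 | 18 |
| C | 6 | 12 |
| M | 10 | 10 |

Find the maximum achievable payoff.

U + S + Q + W + C: cost 6 + 2 + 3 + 10 + 6 = 27 ≤ 33, payoff 13 + 16 + 4 + 18 + 12 = 63.
U + S + Q + W + M: cost 6 + 2 + 3 + 10 + 10 = 31 ≤ 33, payoff 13 + 16 + 4 + 18 + 10 = 61.
Best is U, S, Q, W, and C with total payoff 63.

63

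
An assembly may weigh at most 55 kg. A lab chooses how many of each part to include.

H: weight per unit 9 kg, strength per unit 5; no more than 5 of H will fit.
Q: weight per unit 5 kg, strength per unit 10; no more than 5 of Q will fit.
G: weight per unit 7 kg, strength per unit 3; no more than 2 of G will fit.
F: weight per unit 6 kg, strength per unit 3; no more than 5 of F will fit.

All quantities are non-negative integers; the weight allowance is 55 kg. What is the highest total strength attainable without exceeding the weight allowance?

66

This is a bounded integer knapsack.
5×Q and 5×F: weight 55 ≤ 55, strength 5·10 + 5·3 = 65.
2×H, 5×Q, and 2×F: weight 55 ≤ 55, strength 2·5 + 5·10 + 2·3 = 66.
Best is 66.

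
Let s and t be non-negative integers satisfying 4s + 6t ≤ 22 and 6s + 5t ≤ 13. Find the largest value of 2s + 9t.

18

(s,t)=(0,2) is feasible, giving 18.
(s,t)=(1,1) is feasible, giving 11.
(s,t)=(0,1) is feasible, giving 9.
The best lattice point is (0,2), giving 18.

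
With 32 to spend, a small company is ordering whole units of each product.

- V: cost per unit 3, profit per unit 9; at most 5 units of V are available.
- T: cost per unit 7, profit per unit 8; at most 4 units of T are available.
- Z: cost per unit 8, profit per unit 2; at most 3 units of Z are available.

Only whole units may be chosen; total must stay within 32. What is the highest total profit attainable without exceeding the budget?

5×V and 2×T: cost 29 ≤ 32, profit 5·9 + 2·8 = 61.
5×V, 1×T, and 1×Z: cost 30 ≤ 32, profit 5·9 + 1·8 + 1·2 = 55.
Best is 61.

61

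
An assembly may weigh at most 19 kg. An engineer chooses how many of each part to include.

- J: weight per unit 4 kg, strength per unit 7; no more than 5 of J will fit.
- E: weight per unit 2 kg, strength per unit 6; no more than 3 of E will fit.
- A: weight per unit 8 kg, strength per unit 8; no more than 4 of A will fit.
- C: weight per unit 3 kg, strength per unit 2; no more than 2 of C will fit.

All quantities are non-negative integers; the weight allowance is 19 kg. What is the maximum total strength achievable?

39

E has the best ratio (6/2); taking only E gives at most 3×6 = 18 (stopped by the supply cap of 3).
Mixing does better — 3×J and 3×E: weight 18 ≤ 19, strength 3·7 + 3·6 = 39.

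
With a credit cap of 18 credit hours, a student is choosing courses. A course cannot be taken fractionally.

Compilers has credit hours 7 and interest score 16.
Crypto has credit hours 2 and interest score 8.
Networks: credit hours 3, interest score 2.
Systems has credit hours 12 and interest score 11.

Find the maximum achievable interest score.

26

This is a 0-1 knapsack instance.
Allowing fractional choices, the relaxed optimum would be about 32.2, but courses are indivisible.
Compilers + Crypto: credit hours 7 + 2 = 9 ≤ 18, interest score 16 + 8 = 24.
Crypto + Networks + Systems: credit hours 2 + 3 + 12 = 17 ≤ 18, interest score 8 + 2 + 11 = 21.
Compilers + Crypto + Networks: credit hours 7 + 2 + 3 = 12 ≤ 18, interest score 16 + 8 + 2 = 26.
Best is Compilers, Crypto, and Networks with total interest score 26.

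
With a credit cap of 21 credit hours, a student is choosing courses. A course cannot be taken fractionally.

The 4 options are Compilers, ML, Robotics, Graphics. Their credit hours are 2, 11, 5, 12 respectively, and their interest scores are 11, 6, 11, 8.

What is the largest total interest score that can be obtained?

Allowing fractional choices, the relaxed optimum would be about 31.1, but courses are indivisible.
Compilers + Robotics + Graphics: credit hours 2 + 5 + 12 = 19 ≤ 21, interest score 11 + 11 + 8 = 30.
Compilers + ML + Robotics: credit hours 2 + 11 + 5 = 18 ≤ 21, interest score 11 + 6 + 11 = 28.
Compilers + Robotics: credit hours 2 + 5 = 7 ≤ 21, interest score 11 + 11 = 22.
Best is Compilers, Robotics, and Graphics with total interest score 30.

30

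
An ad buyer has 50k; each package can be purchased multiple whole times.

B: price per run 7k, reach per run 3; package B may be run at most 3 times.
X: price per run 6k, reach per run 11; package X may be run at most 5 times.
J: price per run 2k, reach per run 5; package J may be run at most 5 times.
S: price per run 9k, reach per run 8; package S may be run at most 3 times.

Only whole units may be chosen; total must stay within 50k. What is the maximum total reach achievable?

88

Take 5×X, 5×J, and 1×S: price 49 ≤ 50, reach 5·11 + 5·5 + 1·8 = 88.
J has the best ratio (5/2) and is taken to its limit of 5; remaining capacity is filled optimally with the others.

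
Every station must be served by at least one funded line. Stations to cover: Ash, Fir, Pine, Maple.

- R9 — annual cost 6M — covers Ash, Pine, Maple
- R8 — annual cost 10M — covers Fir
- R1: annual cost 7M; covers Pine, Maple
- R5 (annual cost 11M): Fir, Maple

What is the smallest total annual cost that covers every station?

16

This is a weighted set-cover instance.
Choose R9 and R8: together they cover Ash, Fir, Pine, Maple — every station.
Total annual cost: 6 + 10 = 16.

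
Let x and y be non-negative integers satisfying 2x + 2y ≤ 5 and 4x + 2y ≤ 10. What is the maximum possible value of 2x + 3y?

6

(x,y)=(0,2): 2·0+2·2=4≤5, 4·0+2·2=4≤10, objective 6.
(x,y)=(1,1): 2·1+2·1=4≤5, 4·1+2·1=6≤10, objective 5.
(x,y)=(0,1): 2·0+2·1=2≤5, 4·0+2·1=2≤10, objective 3.
The best lattice point is (0,2), giving 6.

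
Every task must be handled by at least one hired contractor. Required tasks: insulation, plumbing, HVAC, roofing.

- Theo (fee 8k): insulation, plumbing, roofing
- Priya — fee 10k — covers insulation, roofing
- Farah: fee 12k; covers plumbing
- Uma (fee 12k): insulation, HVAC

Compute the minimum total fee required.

20

This is a weighted set-cover instance.
Choose Theo and Uma: together they cover insulation, plumbing, HVAC, roofing — every task.
Total fee: 8 + 12 = 20.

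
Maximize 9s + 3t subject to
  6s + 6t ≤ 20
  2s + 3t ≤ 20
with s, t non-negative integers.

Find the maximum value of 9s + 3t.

(s,t)=(3,0): 6·3+6·0=18≤20, 2·3+3·0=6≤20, objective 27.
(s,t)=(2,1): 6·2+6·1=18≤20, 2·2+3·1=7≤20, objective 21.
(s,t)=(2,0): 6·2+6·0=12≤20, 2·2+3·0=4≤20, objective 18.
No feasible integer point exceeds 27.

27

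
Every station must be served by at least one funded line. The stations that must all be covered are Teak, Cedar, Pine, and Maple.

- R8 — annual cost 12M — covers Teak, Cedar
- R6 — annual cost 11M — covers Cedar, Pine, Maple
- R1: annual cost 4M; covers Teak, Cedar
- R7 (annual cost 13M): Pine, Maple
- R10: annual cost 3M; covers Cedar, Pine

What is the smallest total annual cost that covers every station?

The greedy cost-per-new-station heuristic would pick R10, R1, and R6 for 18, but a cheaper cover exists.
Choose R6 and R1: together they cover Teak, Cedar, Pine, Maple — every station.
Total annual cost: 11 + 4 = 15.
No cover costs less than 15.

15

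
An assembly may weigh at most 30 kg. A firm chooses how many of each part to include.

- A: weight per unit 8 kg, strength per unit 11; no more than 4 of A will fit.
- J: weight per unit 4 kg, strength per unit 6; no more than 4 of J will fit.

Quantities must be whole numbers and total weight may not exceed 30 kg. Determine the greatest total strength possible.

2×A and 3×J: weight 28 ≤ 30, strength 2·11 + 3·6 = 40.
3×A and 1×J: weight 28 ≤ 30, strength 3·11 + 1·6 = 39.
Best is 40.

40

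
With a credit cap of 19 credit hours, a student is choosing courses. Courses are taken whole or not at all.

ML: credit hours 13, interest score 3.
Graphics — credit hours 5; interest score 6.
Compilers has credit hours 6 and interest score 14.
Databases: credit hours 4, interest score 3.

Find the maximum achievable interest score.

This is an integer program with binary decision variables.
Graphics + Compilers + Databases: credit hours 5 + 6 + 4 = 15 ≤ 19, interest score 6 + 14 + 3 = 23.
Compilers + Databases: credit hours 6 + 4 = 10 ≤ 19, interest score 14 + 3 = 17.
Graphics + Compilers: credit hours 5 + 6 = 11 ≤ 19, interest score 6 + 14 = 20.
Best is Graphics, Compilers, and Databases with total interest score 23.

23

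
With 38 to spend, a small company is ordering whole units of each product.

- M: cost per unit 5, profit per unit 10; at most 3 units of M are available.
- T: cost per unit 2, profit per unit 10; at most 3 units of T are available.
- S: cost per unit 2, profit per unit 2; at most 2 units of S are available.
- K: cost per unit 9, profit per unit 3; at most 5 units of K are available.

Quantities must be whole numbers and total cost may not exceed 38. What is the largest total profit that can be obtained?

67

3×M, 3×T, 1×S, and 1×K: cost 32 ≤ 38, profit 3·10 + 3·10 + 1·2 + 1·3 = 65.
3×M, 3×T, 2×S, and 1×K: cost 34 ≤ 38, profit 3·10 + 3·10 + 2·2 + 1·3 = 67.
Best is 67.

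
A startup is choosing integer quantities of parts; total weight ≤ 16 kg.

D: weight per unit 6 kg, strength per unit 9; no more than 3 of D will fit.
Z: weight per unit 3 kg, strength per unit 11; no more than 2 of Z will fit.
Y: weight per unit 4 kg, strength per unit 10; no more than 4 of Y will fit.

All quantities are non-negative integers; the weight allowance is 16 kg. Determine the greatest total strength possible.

42

This is a bounded integer knapsack.
Z has the best ratio (11/3); taking only Z gives at most 2×11 = 22 (stopped by the supply cap of 2).
Mixing does better — 2×Z and 2×Y: weight 14 ≤ 16, strength 2·11 + 2·10 = 42.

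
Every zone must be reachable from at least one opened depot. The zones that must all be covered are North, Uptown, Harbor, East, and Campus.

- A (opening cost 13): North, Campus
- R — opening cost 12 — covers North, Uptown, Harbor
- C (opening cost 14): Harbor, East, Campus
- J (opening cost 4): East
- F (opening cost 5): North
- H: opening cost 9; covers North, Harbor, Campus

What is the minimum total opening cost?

25

Choose R, J, and H: together they cover North, Uptown, Harbor, East, Campus — every zone.
Total opening cost: 12 + 4 + 9 = 25.
No cover costs less than 25.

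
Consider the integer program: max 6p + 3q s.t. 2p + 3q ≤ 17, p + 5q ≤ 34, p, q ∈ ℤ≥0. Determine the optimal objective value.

Relaxing integrality, the LP optimum is 51.00 at (p,q) = (8.5, 0), which is not an integer point.
(p,q)=(8,0): 2·8+3·0=16≤17, 1·8+5·0=8≤34, objective 48.
(p,q)=(7,1): 2·7+3·1=17≤17, 1·7+5·1=12≤34, objective 45.
(p,q)=(7,0): 2·7+3·0=14≤17, 1·7+5·0=7≤34, objective 42.
The best lattice point is (8,0), giving 48.

48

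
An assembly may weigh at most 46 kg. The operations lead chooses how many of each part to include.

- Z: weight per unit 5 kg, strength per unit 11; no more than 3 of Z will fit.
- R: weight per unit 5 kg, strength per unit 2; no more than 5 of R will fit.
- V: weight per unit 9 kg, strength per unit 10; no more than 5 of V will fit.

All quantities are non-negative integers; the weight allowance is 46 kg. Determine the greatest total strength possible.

63

This is a bounded integer knapsack.
3×Z and 3×V: weight 42 ≤ 46, strength 3·11 + 3·10 = 63.
2×Z and 4×V: weight 46 ≤ 46, strength 2·11 + 4·10 = 62.
Best is 63.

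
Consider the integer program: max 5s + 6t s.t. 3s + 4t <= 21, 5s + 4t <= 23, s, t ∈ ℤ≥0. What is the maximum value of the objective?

The continuous relaxation peaks at (1, 4.5) with value 32.00; rounding to a feasible lattice point costs some objective.
(s,t)=(0,5): 3·0+4·5=20≤21, 5·0+4·5=20≤23, objective 30.
(s,t)=(1,4): 3·1+4·4=19≤21, 5·1+4·4=21≤23, objective 29.
The best lattice point is (0,5), giving 30.

30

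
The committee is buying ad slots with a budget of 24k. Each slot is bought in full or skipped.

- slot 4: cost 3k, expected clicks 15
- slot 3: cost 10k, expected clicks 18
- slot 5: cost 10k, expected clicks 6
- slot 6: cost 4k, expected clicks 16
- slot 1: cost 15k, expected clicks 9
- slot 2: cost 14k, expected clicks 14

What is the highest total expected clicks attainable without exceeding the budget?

This is a 0-1 knapsack instance.
Take slot 4, slot 3, and slot 6: cost 3 + 10 + 4 = 17 ≤ 24, expected clicks 15 + 18 + 16 = 49.
No other feasible combination does better.

49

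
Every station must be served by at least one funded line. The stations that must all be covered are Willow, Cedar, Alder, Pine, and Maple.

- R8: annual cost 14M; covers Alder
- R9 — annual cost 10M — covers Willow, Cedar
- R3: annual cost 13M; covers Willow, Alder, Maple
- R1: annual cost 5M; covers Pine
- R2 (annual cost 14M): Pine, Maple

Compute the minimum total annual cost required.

28

Choose R9, R3, and R1: together they cover Willow, Cedar, Alder, Pine, Maple — every station.
Total annual cost: 10 + 13 + 5 = 28.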